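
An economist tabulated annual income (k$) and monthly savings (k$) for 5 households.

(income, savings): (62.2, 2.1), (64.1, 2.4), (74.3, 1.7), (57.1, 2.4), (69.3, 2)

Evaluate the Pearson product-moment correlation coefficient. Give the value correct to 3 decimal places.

n = 5, Σx = 327, Σy = 10.6, Σx² = 21561.04, Σy² = 22.82, Σxy = 686.41
nΣxy − ΣxΣy = 3432.05 − 3466.2 = -34.15
nΣx² − (Σx)² = 107805.2 − 106929 = 876.2; nΣy² − (Σy)² = 114.1 − 112.36 = 1.74
r = -34.15 / √(876.2 × 1.74) = -34.15 / 39.0460 ≈ -0.875

-0.875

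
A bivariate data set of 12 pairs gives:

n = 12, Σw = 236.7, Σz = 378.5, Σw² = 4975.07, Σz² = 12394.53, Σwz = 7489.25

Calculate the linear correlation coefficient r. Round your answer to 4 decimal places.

r = (nΣwz − ΣwΣz) / √[(nΣw² − (Σw)²)(nΣz² − (Σz)²)]
Numerator: 12×7489.25 − 236.7×378.5 = 280.05
Denominator: √[(59700.84 − 56026.89)(148734.36 − 143262.25)] = √[3673.95 × 5472.11] = 4483.7773
r = 280.05 / 4483.7773 ≈ 0.0625

0.0625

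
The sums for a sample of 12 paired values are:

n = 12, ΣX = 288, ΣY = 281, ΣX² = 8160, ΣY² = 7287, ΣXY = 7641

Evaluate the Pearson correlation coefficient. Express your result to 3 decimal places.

0.955

r = (nΣXY − ΣXΣY) / √[(nΣX² − (ΣX)²)(nΣY² − (ΣY)²)]
Numerator: 12×7641 − 288×281 = 10764
Denominator: √[(97920 − 82944)(87444 − 78961)] = √[14976 × 8483] = 11271.2647
r = 10764 / 11271.2647 ≈ 0.955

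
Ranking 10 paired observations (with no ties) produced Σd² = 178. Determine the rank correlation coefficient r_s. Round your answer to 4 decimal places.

-0.0788

ρ = 1 − 6Σd² / [n(n²−1)] = 1 − 6×178 / (10×99)
  = 1 − 1068/990 = 1 − 1.07879 ≈ -0.0788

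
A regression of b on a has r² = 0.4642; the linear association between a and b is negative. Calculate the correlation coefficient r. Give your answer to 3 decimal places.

|r| = √0.4642 = 0.681
The association is negative, so r = −0.681.

-0.681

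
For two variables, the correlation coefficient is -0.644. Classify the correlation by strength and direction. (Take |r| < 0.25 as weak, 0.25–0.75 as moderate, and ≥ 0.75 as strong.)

moderate negative

r = -0.644 < 0 so the relationship is negative.
|r| = 0.644, which falls in the moderate range.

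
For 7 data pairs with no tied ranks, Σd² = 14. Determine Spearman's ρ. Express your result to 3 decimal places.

ρ = 1 − 6Σd² / [n(n²−1)] = 1 − 6×14 / (7×48)
  = 1 − 84/336 = 1 − 0.2500 ≈ 0.750

0.750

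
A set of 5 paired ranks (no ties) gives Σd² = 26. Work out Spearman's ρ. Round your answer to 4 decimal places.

ρ = 1 − 6Σd² / [n(n²−1)] = 1 − 6×26 / (5×24)
  = 1 − 156/120 = 1 − 1.30000 ≈ -0.3000

-0.3000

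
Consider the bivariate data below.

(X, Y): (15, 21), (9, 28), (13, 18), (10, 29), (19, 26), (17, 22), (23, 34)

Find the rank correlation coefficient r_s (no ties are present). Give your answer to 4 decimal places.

Rank X: 4, 1, 3, 2, 6, 5, 7
Rank Y: 2, 5, 1, 6, 4, 3, 7
d = rank(X) − rank(Y): 2, -4, 2, -4, 2, 2, 0; Σd² = 48
ρ = 1 − 6Σd² / [n(n²−1)] = 1 − 6×48 / (7×48) = 1 − 288/336 ≈ 0.1429

0.1429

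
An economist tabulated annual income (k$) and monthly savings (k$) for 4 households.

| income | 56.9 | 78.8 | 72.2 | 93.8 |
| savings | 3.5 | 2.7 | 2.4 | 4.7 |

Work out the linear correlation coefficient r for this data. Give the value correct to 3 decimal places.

0.485

n = 4, Σx = 301.7, Σy = 13.3, Σx² = 23458.33, Σy² = 47.39, Σxy = 1026.05
nΣxy − ΣxΣy = 4104.2 − 4012.61 = 91.59
nΣx² − (Σx)² = 93833.32 − 91022.89 = 2810.43; nΣy² − (Σy)² = 189.56 − 176.89 = 12.67
r = 91.59 / √(2810.43 × 12.67) = 91.59 / 188.7012 ≈ 0.485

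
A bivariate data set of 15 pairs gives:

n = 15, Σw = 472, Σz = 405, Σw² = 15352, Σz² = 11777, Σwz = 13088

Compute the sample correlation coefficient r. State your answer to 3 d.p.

r = (nΣwz − ΣwΣz) / √[(nΣw² − (Σw)²)(nΣz² − (Σz)²)]
Numerator: 15×13088 − 472×405 = 5160
Denominator: √[(230280 − 222784)(176655 − 164025)] = √[7496 × 12630] = 9730.0812
r = 5160 / 9730.0812 ≈ 0.530

0.530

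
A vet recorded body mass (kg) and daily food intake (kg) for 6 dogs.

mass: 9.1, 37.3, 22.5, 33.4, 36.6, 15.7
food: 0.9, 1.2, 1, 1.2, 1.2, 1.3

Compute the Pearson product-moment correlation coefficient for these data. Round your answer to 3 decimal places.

0.522

n = 6, Σx = 154.6, Σy = 6.8, Σx² = 4681.96, Σy² = 7.82, Σxy = 179.86
nΣxy − ΣxΣy = 1079.16 − 1051.28 = 27.88
nΣx² − (Σx)² = 28091.76 − 23901.16 = 4190.6; nΣy² − (Σy)² = 46.92 − 46.24 = 0.68
r = 27.88 / √(4190.6 × 0.68) = 27.88 / 53.3817 ≈ 0.522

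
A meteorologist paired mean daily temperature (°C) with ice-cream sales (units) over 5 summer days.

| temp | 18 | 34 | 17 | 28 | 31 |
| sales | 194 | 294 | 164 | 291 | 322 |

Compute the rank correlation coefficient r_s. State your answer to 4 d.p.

0.9000

Rank temp: 2, 5, 1, 3, 4
Rank sales: 2, 4, 1, 3, 5
d = rank(temp) − rank(sales): 0, 1, 0, 0, -1; Σd² = 2
ρ = 1 − 6Σd² / [n(n²−1)] = 1 − 6×2 / (5×24) = 1 − 12/120 ≈ 0.9000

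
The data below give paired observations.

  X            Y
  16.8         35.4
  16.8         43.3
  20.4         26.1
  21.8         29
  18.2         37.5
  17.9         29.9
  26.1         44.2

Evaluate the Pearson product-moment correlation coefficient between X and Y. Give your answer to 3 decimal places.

n = 7, ΣX = 138, ΣY = 245.4, ΣX² = 2788.74, ΣY² = 8904.16, ΣXY = 4858.13
nΣXY − ΣXΣY = 34006.91 − 33865.2 = 141.71
nΣX² − (ΣX)² = 19521.18 − 19044 = 477.18; nΣY² − (ΣY)² = 62329.12 − 60221.16 = 2107.96
r = 141.71 / √(477.18 × 2107.96) = 141.71 / 1002.9339 ≈ 0.141

0.141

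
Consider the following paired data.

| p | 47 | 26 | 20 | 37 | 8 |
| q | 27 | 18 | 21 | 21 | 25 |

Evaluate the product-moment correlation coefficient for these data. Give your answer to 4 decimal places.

0.1984

n = 5, Σp = 138, Σq = 112, Σp² = 4718, Σq² = 2560, Σpq = 3134
nΣpq − ΣpΣq = 15670 − 15456 = 214
nΣp² − (Σp)² = 23590 − 19044 = 4546; nΣq² − (Σq)² = 12800 − 12544 = 256
r = 214 / √(4546 × 256) = 214 / 1078.7845 ≈ 0.1984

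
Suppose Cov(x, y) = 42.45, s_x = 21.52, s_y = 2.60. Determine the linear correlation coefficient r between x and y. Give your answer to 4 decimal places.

r = Cov(x,y) / (s_x · s_y) = 42.45 / (21.52 × 2.60)
  = 42.45 / 55.9520 ≈ 0.7587

0.7587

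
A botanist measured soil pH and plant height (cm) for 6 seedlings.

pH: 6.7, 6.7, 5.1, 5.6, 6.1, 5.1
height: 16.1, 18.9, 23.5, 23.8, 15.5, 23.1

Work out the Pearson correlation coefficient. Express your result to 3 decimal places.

n = 6, Σx = 35.3, Σy = 120.9, Σx² = 210.37, Σy² = 2508.97, Σxy = 699.99
nΣxy − ΣxΣy = 4199.94 − 4267.77 = -67.83
nΣx² − (Σx)² = 1262.22 − 1246.09 = 16.13; nΣy² − (Σy)² = 15053.82 − 14616.81 = 437.01
r = -67.83 / √(16.13 × 437.01) = -67.83 / 83.9582 ≈ -0.808

-0.808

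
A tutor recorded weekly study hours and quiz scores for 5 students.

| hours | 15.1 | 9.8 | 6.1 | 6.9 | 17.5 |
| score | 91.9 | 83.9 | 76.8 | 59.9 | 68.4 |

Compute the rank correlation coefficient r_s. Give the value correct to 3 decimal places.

Rank hours: 4, 3, 1, 2, 5
Rank score: 5, 4, 3, 1, 2
d = rank(hours) − rank(score): -1, -1, -2, 1, 3; Σd² = 16
ρ = 1 − 6Σd² / [n(n²−1)] = 1 − 6×16 / (5×24) = 1 − 96/120 ≈ 0.200

0.200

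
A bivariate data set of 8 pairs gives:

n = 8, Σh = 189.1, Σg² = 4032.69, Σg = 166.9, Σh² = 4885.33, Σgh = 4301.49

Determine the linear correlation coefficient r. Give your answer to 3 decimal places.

0.745

r = (nΣgh − ΣgΣh) / √[(nΣg² − (Σg)²)(nΣh² − (Σh)²)]
Numerator: 8×4301.49 − 166.9×189.1 = 2851.13
Denominator: √[(32261.52 − 27855.61)(39082.64 − 35758.81)] = √[4405.91 × 3323.83] = 3826.8128
r = 2851.13 / 3826.8128 ≈ 0.745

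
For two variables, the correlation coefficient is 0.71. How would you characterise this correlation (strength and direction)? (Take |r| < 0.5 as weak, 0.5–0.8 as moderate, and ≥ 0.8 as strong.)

r = 0.71 > 0 so the relationship is positive.
|r| = 0.71, which falls in the moderate range.

moderate positive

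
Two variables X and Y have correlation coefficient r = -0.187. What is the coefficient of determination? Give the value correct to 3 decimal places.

r² = (-0.187)² = 0.035

0.035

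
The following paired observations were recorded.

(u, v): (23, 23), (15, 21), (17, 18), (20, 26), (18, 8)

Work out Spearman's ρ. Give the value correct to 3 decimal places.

0.500

Rank u: 5, 1, 2, 4, 3
Rank v: 4, 3, 2, 5, 1
d = rank(u) − rank(v): 1, -2, 0, -1, 2; Σd² = 10
ρ = 1 − 6Σd² / [n(n²−1)] = 1 − 6×10 / (5×24) = 1 − 60/120 ≈ 0.500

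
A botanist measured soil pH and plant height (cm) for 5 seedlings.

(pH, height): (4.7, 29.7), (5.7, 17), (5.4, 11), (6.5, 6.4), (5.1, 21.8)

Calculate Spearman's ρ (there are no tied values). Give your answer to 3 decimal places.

-0.900

Rank pH: 1, 4, 3, 5, 2
Rank height: 5, 3, 2, 1, 4
d = rank(pH) − rank(height): -4, 1, 1, 4, -2; Σd² = 38
ρ = 1 − 6Σd² / [n(n²−1)] = 1 − 6×38 / (5×24) = 1 − 228/120 ≈ -0.900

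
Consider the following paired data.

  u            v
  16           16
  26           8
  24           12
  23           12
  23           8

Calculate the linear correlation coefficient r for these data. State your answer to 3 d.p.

n = 5, Σu = 112, Σv = 56, Σu² = 2566, Σv² = 672, Σuv = 1212
nΣuv − ΣuΣv = 6060 − 6272 = -212
nΣu² − (Σu)² = 12830 − 12544 = 286; nΣv² − (Σv)² = 3360 − 3136 = 224
r = -212 / √(286 × 224) = -212 / 253.1087 ≈ -0.838

-0.838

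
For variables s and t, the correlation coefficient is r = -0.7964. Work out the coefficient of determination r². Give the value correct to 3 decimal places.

0.634

r² = (-0.7964)² = 0.634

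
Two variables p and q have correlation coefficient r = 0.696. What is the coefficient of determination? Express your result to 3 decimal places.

0.484

r² = (0.696)² = 0.484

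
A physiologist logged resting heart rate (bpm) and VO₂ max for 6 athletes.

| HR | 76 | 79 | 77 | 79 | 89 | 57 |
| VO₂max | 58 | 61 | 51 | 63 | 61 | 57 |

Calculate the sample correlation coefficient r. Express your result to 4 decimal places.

0.3324

n = 6, Σx = 457, Σy = 351, Σx² = 35357, Σy² = 20625, Σxy = 26809
nΣxy − ΣxΣy = 160854 − 160407 = 447
nΣx² − (Σx)² = 212142 − 208849 = 3293; nΣy² − (Σy)² = 123750 − 123201 = 549
r = 447 / √(3293 × 549) = 447 / 1344.5657 ≈ 0.3324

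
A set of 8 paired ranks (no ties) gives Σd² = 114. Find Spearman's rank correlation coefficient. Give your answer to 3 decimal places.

ρ = 1 − 6Σd² / [n(n²−1)] = 1 − 6×114 / (8×63)
  = 1 − 684/504 = 1 − 1.3571 ≈ -0.357

-0.357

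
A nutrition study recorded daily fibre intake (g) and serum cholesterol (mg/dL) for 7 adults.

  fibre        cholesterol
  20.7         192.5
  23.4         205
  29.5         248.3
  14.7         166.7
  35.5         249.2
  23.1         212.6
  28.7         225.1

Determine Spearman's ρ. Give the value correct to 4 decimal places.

0.9643

Rank fibre: 2, 4, 6, 1, 7, 3, 5
Rank cholesterol: 2, 3, 6, 1, 7, 4, 5
d = rank(fibre) − rank(cholesterol): 0, 1, 0, 0, 0, -1, 0; Σd² = 2
ρ = 1 − 6Σd² / [n(n²−1)] = 1 − 6×2 / (7×48) = 1 − 12/336 ≈ 0.9643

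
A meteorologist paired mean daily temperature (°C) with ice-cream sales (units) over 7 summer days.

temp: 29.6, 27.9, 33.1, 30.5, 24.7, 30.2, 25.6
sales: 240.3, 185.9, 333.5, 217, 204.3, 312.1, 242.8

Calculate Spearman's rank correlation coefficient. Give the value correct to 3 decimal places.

0.571

Rank temp: 4, 3, 7, 6, 1, 5, 2
Rank sales: 4, 1, 7, 3, 2, 6, 5
d = rank(temp) − rank(sales): 0, 2, 0, 3, -1, -1, -3; Σd² = 24
ρ = 1 − 6Σd² / [n(n²−1)] = 1 − 6×24 / (7×48) = 1 − 144/336 ≈ 0.571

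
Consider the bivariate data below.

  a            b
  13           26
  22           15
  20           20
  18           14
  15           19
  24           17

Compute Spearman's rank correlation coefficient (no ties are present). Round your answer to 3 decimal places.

Rank a: 1, 5, 4, 3, 2, 6
Rank b: 6, 2, 5, 1, 4, 3
d = rank(a) − rank(b): -5, 3, -1, 2, -2, 3; Σd² = 52
ρ = 1 − 6Σd² / [n(n²−1)] = 1 − 6×52 / (6×35) = 1 − 312/210 ≈ -0.486

-0.486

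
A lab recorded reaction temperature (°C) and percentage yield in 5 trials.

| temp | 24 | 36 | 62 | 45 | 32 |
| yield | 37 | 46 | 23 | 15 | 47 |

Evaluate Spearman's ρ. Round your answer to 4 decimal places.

Rank temp: 1, 3, 5, 4, 2
Rank yield: 3, 4, 2, 1, 5
d = rank(temp) − rank(yield): -2, -1, 3, 3, -3; Σd² = 32
ρ = 1 − 6Σd² / [n(n²−1)] = 1 − 6×32 / (5×24) = 1 − 192/120 ≈ -0.6000

-0.6000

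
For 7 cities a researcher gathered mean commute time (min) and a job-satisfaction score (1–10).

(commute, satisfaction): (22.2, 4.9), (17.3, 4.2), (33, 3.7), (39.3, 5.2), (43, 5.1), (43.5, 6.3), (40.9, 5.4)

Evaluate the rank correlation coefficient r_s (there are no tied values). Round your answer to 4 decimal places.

0.7857

Rank commute: 2, 1, 3, 4, 6, 7, 5
Rank satisfaction: 3, 2, 1, 5, 4, 7, 6
d = rank(commute) − rank(satisfaction): -1, -1, 2, -1, 2, 0, -1; Σd² = 12
ρ = 1 − 6Σd² / [n(n²−1)] = 1 − 6×12 / (7×48) = 1 − 72/336 ≈ 0.7857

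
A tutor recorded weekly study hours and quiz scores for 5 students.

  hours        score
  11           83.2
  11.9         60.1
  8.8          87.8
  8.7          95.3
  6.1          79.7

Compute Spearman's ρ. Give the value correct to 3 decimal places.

Rank hours: 4, 5, 3, 2, 1
Rank score: 3, 1, 4, 5, 2
d = rank(hours) − rank(score): 1, 4, -1, -3, -1; Σd² = 28
ρ = 1 − 6Σd² / [n(n²−1)] = 1 − 6×28 / (5×24) = 1 − 168/120 ≈ -0.400

-0.400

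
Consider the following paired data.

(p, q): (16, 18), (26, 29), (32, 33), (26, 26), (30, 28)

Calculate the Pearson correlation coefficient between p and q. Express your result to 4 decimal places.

n = 5, Σp = 130, Σq = 134, Σp² = 3532, Σq² = 3714, Σpq = 3614
nΣpq − ΣpΣq = 18070 − 17420 = 650
nΣp² − (Σp)² = 17660 − 16900 = 760; nΣq² − (Σq)² = 18570 − 17956 = 614
r = 650 / √(760 × 614) = 650 / 683.1105 ≈ 0.9515

0.9515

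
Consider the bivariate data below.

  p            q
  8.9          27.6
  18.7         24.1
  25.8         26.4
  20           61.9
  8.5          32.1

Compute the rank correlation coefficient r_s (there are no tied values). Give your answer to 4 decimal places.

-0.2000

Rank p: 2, 3, 5, 4, 1
Rank q: 3, 1, 2, 5, 4
d = rank(p) − rank(q): -1, 2, 3, -1, -3; Σd² = 24
ρ = 1 − 6Σd² / [n(n²−1)] = 1 − 6×24 / (5×24) = 1 − 144/120 ≈ -0.2000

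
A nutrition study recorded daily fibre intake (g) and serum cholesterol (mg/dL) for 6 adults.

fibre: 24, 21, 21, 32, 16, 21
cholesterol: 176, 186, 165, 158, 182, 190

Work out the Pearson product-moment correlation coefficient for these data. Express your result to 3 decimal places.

n = 6, Σx = 135, Σy = 1057, Σx² = 3179, Σy² = 186985, Σxy = 23553
nΣxy − ΣxΣy = 141318 − 142695 = -1377
nΣx² − (Σx)² = 19074 − 18225 = 849; nΣy² − (Σy)² = 1121910 − 1117249 = 4661
r = -1377 / √(849 × 4661) = -1377 / 1989.2685 ≈ -0.692

-0.692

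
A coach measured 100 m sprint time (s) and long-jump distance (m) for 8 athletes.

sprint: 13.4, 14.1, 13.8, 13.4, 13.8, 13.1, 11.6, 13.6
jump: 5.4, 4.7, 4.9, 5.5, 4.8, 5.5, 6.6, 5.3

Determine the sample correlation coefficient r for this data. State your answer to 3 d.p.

n = 8, Σx = 106.8, Σy = 42.7, Σx² = 1429.94, Σy² = 230.45, Σxy = 566.88
nΣxy − ΣxΣy = 4535.04 − 4560.36 = -25.32
nΣx² − (Σx)² = 11439.52 − 11406.24 = 33.28; nΣy² − (Σy)² = 1843.6 − 1823.29 = 20.31
r = -25.32 / √(33.28 × 20.31) = -25.32 / 25.9984 ≈ -0.974

-0.974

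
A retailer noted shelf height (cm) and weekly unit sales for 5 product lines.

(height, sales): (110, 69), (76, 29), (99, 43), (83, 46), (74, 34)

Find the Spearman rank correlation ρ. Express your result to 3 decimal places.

Rank height: 5, 2, 4, 3, 1
Rank sales: 5, 1, 3, 4, 2
d = rank(height) − rank(sales): 0, 1, 1, -1, -1; Σd² = 4
ρ = 1 − 6Σd² / [n(n²−1)] = 1 − 6×4 / (5×24) = 1 − 24/120 ≈ 0.800

0.800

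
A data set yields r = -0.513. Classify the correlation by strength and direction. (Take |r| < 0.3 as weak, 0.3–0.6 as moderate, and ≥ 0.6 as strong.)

moderate negative

r = -0.513 < 0 so the relationship is negative.
|r| = 0.513, which falls in the moderate range.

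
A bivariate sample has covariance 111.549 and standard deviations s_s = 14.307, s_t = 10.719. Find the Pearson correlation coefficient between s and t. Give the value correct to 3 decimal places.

0.727

r = Cov(s,t) / (s_s · s_t) = 111.549 / (14.307 × 10.719)
  = 111.549 / 153.3567 ≈ 0.727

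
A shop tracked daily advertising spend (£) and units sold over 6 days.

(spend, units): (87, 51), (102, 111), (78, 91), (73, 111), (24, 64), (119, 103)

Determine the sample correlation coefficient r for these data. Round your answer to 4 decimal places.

0.4875

n = 6, Σx = 483, Σy = 531, Σx² = 44123, Σy² = 50229, Σxy = 44753
nΣxy − ΣxΣy = 268518 − 256473 = 12045
nΣx² − (Σx)² = 264738 − 233289 = 31449; nΣy² − (Σy)² = 301374 − 281961 = 19413
r = 12045 / √(31449 × 19413) = 12045 / 24708.6915 ≈ 0.4875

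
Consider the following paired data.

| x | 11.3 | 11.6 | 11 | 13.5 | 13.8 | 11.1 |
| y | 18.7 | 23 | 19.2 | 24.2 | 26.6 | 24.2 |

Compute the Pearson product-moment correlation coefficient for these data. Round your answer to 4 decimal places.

n = 6, Σx = 72.3, Σy = 135.9, Σx² = 879.15, Σy² = 3126.17, Σxy = 1651.71
nΣxy − ΣxΣy = 9910.26 − 9825.57 = 84.69
nΣx² − (Σx)² = 5274.9 − 5227.29 = 47.61; nΣy² − (Σy)² = 18757.02 − 18468.81 = 288.21
r = 84.69 / √(47.61 × 288.21) = 84.69 / 117.1396 ≈ 0.7230

0.7230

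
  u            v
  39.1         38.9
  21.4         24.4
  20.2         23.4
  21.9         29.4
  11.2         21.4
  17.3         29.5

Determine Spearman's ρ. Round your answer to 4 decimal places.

0.6571

Rank u: 6, 4, 3, 5, 1, 2
Rank v: 6, 3, 2, 4, 1, 5
d = rank(u) − rank(v): 0, 1, 1, 1, 0, -3; Σd² = 12
ρ = 1 − 6Σd² / [n(n²−1)] = 1 − 6×12 / (6×35) = 1 − 72/210 ≈ 0.6571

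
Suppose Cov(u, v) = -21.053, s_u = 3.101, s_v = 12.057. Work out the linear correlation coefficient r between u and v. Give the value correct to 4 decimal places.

r = Cov(u,v) / (s_u · s_v) = -21.053 / (3.101 × 12.057)
  = -21.053 / 37.3888 ≈ -0.5631

-0.5631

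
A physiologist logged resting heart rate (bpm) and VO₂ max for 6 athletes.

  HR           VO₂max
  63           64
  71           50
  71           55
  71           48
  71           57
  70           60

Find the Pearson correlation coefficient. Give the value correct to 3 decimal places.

-0.735

n = 6, Σx = 417, Σy = 334, Σx² = 29033, Σy² = 18774, Σxy = 23142
nΣxy − ΣxΣy = 138852 − 139278 = -426
nΣx² − (Σx)² = 174198 − 173889 = 309; nΣy² − (Σy)² = 112644 − 111556 = 1088
r = -426 / √(309 × 1088) = -426 / 579.8207 ≈ -0.735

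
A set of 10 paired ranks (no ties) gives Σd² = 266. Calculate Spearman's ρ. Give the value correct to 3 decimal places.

-0.612

ρ = 1 − 6Σd² / [n(n²−1)] = 1 − 6×266 / (10×99)
  = 1 − 1596/990 = 1 − 1.6121 ≈ -0.612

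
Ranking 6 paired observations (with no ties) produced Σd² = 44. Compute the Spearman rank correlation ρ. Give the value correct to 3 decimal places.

ρ = 1 − 6Σd² / [n(n²−1)] = 1 − 6×44 / (6×35)
  = 1 − 264/210 = 1 − 1.2571 ≈ -0.257

-0.257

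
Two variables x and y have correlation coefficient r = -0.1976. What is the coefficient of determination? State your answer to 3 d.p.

r² = (-0.1976)² = 0.039

0.039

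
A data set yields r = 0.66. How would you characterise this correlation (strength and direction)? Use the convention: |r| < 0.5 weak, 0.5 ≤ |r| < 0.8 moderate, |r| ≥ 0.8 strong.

moderate positive

r = 0.66 > 0 so the relationship is positive.
|r| = 0.66, which falls in the moderate range.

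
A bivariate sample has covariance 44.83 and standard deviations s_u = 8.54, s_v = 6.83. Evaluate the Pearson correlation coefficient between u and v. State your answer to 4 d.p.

0.7686

r = Cov(u,v) / (s_u · s_v) = 44.83 / (8.54 × 6.83)
  = 44.83 / 58.3282 ≈ 0.7686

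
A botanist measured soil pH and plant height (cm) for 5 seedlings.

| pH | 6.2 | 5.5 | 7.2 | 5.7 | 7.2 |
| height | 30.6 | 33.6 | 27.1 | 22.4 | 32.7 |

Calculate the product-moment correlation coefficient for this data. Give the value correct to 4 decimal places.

n = 5, Σx = 31.8, Σy = 146.4, Σx² = 204.86, Σy² = 4370.78, Σxy = 932.76
nΣxy − ΣxΣy = 4663.8 − 4655.52 = 8.28
nΣx² − (Σx)² = 1024.3 − 1011.24 = 13.06; nΣy² − (Σy)² = 21853.9 − 21432.96 = 420.94
r = 8.28 / √(13.06 × 420.94) = 8.28 / 74.1450 ≈ 0.1117

0.1117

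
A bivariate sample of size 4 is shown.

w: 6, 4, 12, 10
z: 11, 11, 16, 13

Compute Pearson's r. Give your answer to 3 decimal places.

n = 4, Σw = 32, Σz = 51, Σw² = 296, Σz² = 667, Σwz = 432
nΣwz − ΣwΣz = 1728 − 1632 = 96
nΣw² − (Σw)² = 1184 − 1024 = 160; nΣz² − (Σz)² = 2668 − 2601 = 67
r = 96 / √(160 × 67) = 96 / 103.5374 ≈ 0.927

0.927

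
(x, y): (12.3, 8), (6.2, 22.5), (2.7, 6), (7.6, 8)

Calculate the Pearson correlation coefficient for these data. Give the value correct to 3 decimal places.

-0.060

n = 4, Σx = 28.8, Σy = 44.5, Σx² = 254.78, Σy² = 670.25, Σxy = 314.9
nΣxy − ΣxΣy = 1259.6 − 1281.6 = -22
nΣx² − (Σx)² = 1019.12 − 829.44 = 189.68; nΣy² − (Σy)² = 2681 − 1980.25 = 700.75
r = -22 / √(189.68 × 700.75) = -22 / 364.5796 ≈ -0.060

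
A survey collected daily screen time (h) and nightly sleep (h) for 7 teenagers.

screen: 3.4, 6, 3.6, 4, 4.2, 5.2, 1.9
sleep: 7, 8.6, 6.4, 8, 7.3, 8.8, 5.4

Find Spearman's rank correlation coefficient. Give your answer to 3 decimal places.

0.893

Rank screen: 2, 7, 3, 4, 5, 6, 1
Rank sleep: 3, 6, 2, 5, 4, 7, 1
d = rank(screen) − rank(sleep): -1, 1, 1, -1, 1, -1, 0; Σd² = 6
ρ = 1 − 6Σd² / [n(n²−1)] = 1 − 6×6 / (7×48) = 1 − 36/336 ≈ 0.893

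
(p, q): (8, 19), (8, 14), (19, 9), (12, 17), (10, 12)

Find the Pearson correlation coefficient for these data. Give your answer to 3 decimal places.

-0.697

n = 5, Σp = 57, Σq = 71, Σp² = 733, Σq² = 1071, Σpq = 759
nΣpq − ΣpΣq = 3795 − 4047 = -252
nΣp² − (Σp)² = 3665 − 3249 = 416; nΣq² − (Σq)² = 5355 − 5041 = 314
r = -252 / √(416 × 314) = -252 / 361.4194 ≈ -0.697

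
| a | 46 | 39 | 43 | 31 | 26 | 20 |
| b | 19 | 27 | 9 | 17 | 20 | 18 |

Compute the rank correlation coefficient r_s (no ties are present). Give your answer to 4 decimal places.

-0.0857

Rank a: 6, 4, 5, 3, 2, 1
Rank b: 4, 6, 1, 2, 5, 3
d = rank(a) − rank(b): 2, -2, 4, 1, -3, -2; Σd² = 38
ρ = 1 − 6Σd² / [n(n²−1)] = 1 − 6×38 / (6×35) = 1 − 228/210 ≈ -0.0857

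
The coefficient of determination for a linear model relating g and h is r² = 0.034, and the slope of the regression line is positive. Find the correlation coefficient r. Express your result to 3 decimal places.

|r| = √0.034 = 0.184
The association is positive, so r = 0.184.

0.184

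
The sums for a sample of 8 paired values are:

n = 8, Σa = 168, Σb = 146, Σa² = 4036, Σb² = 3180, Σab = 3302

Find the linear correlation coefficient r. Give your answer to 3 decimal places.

0.461

r = (nΣab − ΣaΣb) / √[(nΣa² − (Σa)²)(nΣb² − (Σb)²)]
Numerator: 8×3302 − 168×146 = 1888
Denominator: √[(32288 − 28224)(25440 − 21316)] = √[4064 × 4124] = 4093.8901
r = 1888 / 4093.8901 ≈ 0.461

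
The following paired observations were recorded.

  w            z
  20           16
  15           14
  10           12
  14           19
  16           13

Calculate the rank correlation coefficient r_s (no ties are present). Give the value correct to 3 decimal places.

0.300

Rank w: 5, 3, 1, 2, 4
Rank z: 4, 3, 1, 5, 2
d = rank(w) − rank(z): 1, 0, 0, -3, 2; Σd² = 14
ρ = 1 − 6Σd² / [n(n²−1)] = 1 − 6×14 / (5×24) = 1 − 84/120 ≈ 0.300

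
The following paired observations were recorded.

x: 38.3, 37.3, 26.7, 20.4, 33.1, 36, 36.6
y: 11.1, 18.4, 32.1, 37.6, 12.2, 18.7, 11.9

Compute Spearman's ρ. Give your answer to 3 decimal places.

-0.821

Rank x: 7, 6, 2, 1, 3, 4, 5
Rank y: 1, 4, 6, 7, 3, 5, 2
d = rank(x) − rank(y): 6, 2, -4, -6, 0, -1, 3; Σd² = 102
ρ = 1 − 6Σd² / [n(n²−1)] = 1 − 6×102 / (7×48) = 1 − 612/336 ≈ -0.821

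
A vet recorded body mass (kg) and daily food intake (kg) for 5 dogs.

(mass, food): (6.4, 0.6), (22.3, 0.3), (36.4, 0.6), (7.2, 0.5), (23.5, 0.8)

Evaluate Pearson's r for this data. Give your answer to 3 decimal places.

n = 5, Σx = 95.8, Σy = 2.8, Σx² = 2467.3, Σy² = 1.7, Σxy = 54.77
nΣxy − ΣxΣy = 273.85 − 268.24 = 5.61
nΣx² − (Σx)² = 12336.5 − 9177.64 = 3158.86; nΣy² − (Σy)² = 8.5 − 7.84 = 0.66
r = 5.61 / √(3158.86 × 0.66) = 5.61 / 45.6601 ≈ 0.123

0.123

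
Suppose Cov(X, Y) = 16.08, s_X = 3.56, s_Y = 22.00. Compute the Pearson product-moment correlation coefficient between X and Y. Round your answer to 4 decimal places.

0.2053

r = Cov(X,Y) / (s_X · s_Y) = 16.08 / (3.56 × 22.00)
  = 16.08 / 78.3200 ≈ 0.2053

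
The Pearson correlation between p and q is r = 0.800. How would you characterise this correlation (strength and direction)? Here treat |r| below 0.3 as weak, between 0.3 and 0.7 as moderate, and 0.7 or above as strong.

r = 0.800 > 0 so the relationship is positive.
|r| = 0.800, which falls in the strong range.

strong positive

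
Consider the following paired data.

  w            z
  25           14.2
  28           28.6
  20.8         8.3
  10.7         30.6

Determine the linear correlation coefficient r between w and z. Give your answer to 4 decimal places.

n = 4, Σw = 84.5, Σz = 81.7, Σw² = 1956.13, Σz² = 2024.85, Σwz = 1655.86
nΣwz − ΣwΣz = 6623.44 − 6903.65 = -280.21
nΣw² − (Σw)² = 7824.52 − 7140.25 = 684.27; nΣz² − (Σz)² = 8099.4 − 6674.89 = 1424.51
r = -280.21 / √(684.27 × 1424.51) = -280.21 / 987.2940 ≈ -0.2838

-0.2838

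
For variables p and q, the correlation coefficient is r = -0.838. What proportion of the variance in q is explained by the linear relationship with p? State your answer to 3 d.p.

0.702

r² = (-0.838)² = 0.702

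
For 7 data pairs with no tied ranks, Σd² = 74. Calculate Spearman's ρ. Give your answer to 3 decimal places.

-0.321

ρ = 1 − 6Σd² / [n(n²−1)] = 1 − 6×74 / (7×48)
  = 1 − 444/336 = 1 − 1.3214 ≈ -0.321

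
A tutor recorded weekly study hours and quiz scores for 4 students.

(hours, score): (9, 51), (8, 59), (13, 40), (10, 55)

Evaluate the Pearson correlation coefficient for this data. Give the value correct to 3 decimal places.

n = 4, Σx = 40, Σy = 205, Σx² = 414, Σy² = 10707, Σxy = 2001
nΣxy − ΣxΣy = 8004 − 8200 = -196
nΣx² − (Σx)² = 1656 − 1600 = 56; nΣy² − (Σy)² = 42828 − 42025 = 803
r = -196 / √(56 × 803) = -196 / 212.0566 ≈ -0.924

-0.924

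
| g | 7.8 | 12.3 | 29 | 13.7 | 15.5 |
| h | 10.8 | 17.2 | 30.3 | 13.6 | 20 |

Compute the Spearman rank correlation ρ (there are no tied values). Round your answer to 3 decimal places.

Rank g: 1, 2, 5, 3, 4
Rank h: 1, 3, 5, 2, 4
d = rank(g) − rank(h): 0, -1, 0, 1, 0; Σd² = 2
ρ = 1 − 6Σd² / [n(n²−1)] = 1 − 6×2 / (5×24) = 1 − 12/120 ≈ 0.900

0.900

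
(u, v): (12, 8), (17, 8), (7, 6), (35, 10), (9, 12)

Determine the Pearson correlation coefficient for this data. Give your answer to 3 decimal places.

n = 5, Σu = 80, Σv = 44, Σu² = 1788, Σv² = 408, Σuv = 732
nΣuv − ΣuΣv = 3660 − 3520 = 140
nΣu² − (Σu)² = 8940 − 6400 = 2540; nΣv² − (Σv)² = 2040 − 1936 = 104
r = 140 / √(2540 × 104) = 140 / 513.9650 ≈ 0.272

0.272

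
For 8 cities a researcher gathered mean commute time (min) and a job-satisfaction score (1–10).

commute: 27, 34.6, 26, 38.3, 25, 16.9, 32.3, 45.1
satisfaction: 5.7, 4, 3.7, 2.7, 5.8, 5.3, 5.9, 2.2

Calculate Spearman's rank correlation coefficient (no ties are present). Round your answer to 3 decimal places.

-0.571

Rank commute: 4, 6, 3, 7, 2, 1, 5, 8
Rank satisfaction: 6, 4, 3, 2, 7, 5, 8, 1
d = rank(commute) − rank(satisfaction): -2, 2, 0, 5, -5, -4, -3, 7; Σd² = 132
ρ = 1 − 6Σd² / [n(n²−1)] = 1 − 6×132 / (8×63) = 1 − 792/504 ≈ -0.571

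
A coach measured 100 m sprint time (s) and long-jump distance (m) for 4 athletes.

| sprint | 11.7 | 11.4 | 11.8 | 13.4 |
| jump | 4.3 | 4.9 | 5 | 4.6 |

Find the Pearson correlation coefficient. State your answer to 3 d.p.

-0.234

n = 4, Σx = 48.3, Σy = 18.8, Σx² = 585.65, Σy² = 88.66, Σxy = 226.81
nΣxy − ΣxΣy = 907.24 − 908.04 = -0.8
nΣx² − (Σx)² = 2342.6 − 2332.89 = 9.71; nΣy² − (Σy)² = 354.64 − 353.44 = 1.2
r = -0.8 / √(9.71 × 1.2) = -0.8 / 3.4135 ≈ -0.234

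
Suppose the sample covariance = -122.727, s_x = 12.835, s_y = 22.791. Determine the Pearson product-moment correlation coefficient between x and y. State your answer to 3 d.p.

-0.420

r = Cov(x,y) / (s_x · s_y) = -122.727 / (12.835 × 22.791)
  = -122.727 / 292.5225 ≈ -0.420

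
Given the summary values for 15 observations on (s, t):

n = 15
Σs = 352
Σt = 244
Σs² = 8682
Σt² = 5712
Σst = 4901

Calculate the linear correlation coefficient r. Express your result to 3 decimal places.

-0.962

r = (nΣst − ΣsΣt) / √[(nΣs² − (Σs)²)(nΣt² − (Σt)²)]
Numerator: 15×4901 − 352×244 = -12373
Denominator: √[(130230 − 123904)(85680 − 59536)] = √[6326 × 26144] = 12860.2855
r = -12373 / 12860.2855 ≈ -0.962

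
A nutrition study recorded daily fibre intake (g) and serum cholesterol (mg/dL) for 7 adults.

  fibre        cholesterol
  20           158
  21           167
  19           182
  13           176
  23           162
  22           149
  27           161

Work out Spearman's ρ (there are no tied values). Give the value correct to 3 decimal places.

Rank fibre: 3, 4, 2, 1, 6, 5, 7
Rank cholesterol: 2, 5, 7, 6, 4, 1, 3
d = rank(fibre) − rank(cholesterol): 1, -1, -5, -5, 2, 4, 4; Σd² = 88
ρ = 1 − 6Σd² / [n(n²−1)] = 1 − 6×88 / (7×48) = 1 − 528/336 ≈ -0.571

-0.571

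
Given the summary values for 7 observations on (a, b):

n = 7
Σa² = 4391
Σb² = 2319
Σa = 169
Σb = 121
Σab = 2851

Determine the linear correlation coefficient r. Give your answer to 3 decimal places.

r = (nΣab − ΣaΣb) / √[(nΣa² − (Σa)²)(nΣb² − (Σb)²)]
Numerator: 7×2851 − 169×121 = -492
Denominator: √[(30737 − 28561)(16233 − 14641)] = √[2176 × 1592] = 1861.2340
r = -492 / 1861.2340 ≈ -0.264

-0.264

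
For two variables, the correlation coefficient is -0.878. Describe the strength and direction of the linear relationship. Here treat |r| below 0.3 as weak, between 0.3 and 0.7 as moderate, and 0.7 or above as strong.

strong negative

r = -0.878 < 0 so the relationship is negative.
|r| = 0.878, which falls in the strong range.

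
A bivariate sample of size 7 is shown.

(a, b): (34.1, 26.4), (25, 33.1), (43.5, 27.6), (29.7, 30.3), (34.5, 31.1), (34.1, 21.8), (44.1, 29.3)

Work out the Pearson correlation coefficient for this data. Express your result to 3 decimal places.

-0.323

n = 7, Σa = 245, Σb = 199.6, Σa² = 8860.02, Σb² = 5773.36, Σab = 6936.71
nΣab − ΣaΣb = 48556.97 − 48902 = -345.03
nΣa² − (Σa)² = 62020.14 − 60025 = 1995.14; nΣb² − (Σb)² = 40413.52 − 39840.16 = 573.36
r = -345.03 / √(1995.14 × 573.36) = -345.03 / 1069.5483 ≈ -0.323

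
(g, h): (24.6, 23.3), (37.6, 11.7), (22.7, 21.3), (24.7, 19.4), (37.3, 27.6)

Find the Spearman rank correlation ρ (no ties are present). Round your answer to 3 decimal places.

Rank g: 2, 5, 1, 3, 4
Rank h: 4, 1, 3, 2, 5
d = rank(g) − rank(h): -2, 4, -2, 1, -1; Σd² = 26
ρ = 1 − 6Σd² / [n(n²−1)] = 1 − 6×26 / (5×24) = 1 − 156/120 ≈ -0.300

-0.300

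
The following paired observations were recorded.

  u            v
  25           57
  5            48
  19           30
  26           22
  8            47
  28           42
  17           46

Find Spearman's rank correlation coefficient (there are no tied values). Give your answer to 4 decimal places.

Rank u: 5, 1, 4, 6, 2, 7, 3
Rank v: 7, 6, 2, 1, 5, 3, 4
d = rank(u) − rank(v): -2, -5, 2, 5, -3, 4, -1; Σd² = 84
ρ = 1 − 6Σd² / [n(n²−1)] = 1 − 6×84 / (7×48) = 1 − 504/336 ≈ -0.5000

-0.5000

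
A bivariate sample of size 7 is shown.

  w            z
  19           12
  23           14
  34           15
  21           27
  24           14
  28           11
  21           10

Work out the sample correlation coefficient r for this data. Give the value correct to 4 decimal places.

n = 7, Σw = 170, Σz = 103, Σw² = 4288, Σz² = 1711, Σwz = 2481
nΣwz − ΣwΣz = 17367 − 17510 = -143
nΣw² − (Σw)² = 30016 − 28900 = 1116; nΣz² − (Σz)² = 11977 − 10609 = 1368
r = -143 / √(1116 × 1368) = -143 / 1235.5922 ≈ -0.1157

-0.1157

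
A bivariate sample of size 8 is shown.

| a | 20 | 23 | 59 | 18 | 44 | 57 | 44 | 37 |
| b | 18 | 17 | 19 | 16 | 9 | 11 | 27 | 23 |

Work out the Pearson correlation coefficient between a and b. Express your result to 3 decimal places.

n = 8, Σa = 302, Σb = 140, Σa² = 13224, Σb² = 2690, Σab = 5222
nΣab − ΣaΣb = 41776 − 42280 = -504
nΣa² − (Σa)² = 105792 − 91204 = 14588; nΣb² − (Σb)² = 21520 − 19600 = 1920
r = -504 / √(14588 × 1920) = -504 / 5292.3492 ≈ -0.095

-0.095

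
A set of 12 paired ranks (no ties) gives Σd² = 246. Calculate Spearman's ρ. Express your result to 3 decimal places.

ρ = 1 − 6Σd² / [n(n²−1)] = 1 − 6×246 / (12×143)
  = 1 − 1476/1716 = 1 − 0.8601 ≈ 0.140

0.140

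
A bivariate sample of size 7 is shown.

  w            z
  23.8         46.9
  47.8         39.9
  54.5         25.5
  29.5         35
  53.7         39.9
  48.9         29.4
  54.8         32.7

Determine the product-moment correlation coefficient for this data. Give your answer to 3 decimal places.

n = 7, Σw = 313, Σz = 249.3, Σw² = 14969.72, Σz² = 9192.53, Σwz = 10817.94
nΣwz − ΣwΣz = 75725.58 − 78030.9 = -2305.32
nΣw² − (Σw)² = 104788.04 − 97969 = 6819.04; nΣz² − (Σz)² = 64347.71 − 62150.49 = 2197.22
r = -2305.32 / √(6819.04 × 2197.22) = -2305.32 / 3870.7791 ≈ -0.596

-0.596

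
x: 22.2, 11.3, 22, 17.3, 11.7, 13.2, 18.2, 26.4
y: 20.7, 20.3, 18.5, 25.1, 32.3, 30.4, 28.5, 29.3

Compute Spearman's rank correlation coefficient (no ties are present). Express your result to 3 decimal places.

-0.167

Rank x: 7, 1, 6, 4, 2, 3, 5, 8
Rank y: 3, 2, 1, 4, 8, 7, 5, 6
d = rank(x) − rank(y): 4, -1, 5, 0, -6, -4, 0, 2; Σd² = 98
ρ = 1 − 6Σd² / [n(n²−1)] = 1 − 6×98 / (8×63) = 1 − 588/504 ≈ -0.167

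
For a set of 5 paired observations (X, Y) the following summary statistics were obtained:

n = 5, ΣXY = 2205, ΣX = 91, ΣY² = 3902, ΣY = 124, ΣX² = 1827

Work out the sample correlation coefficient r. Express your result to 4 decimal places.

r = (nΣXY − ΣXΣY) / √[(nΣX² − (ΣX)²)(nΣY² − (ΣY)²)]
Numerator: 5×2205 − 91×124 = -259
Denominator: √[(9135 − 8281)(19510 − 15376)] = √[854 × 4134] = 1878.9454
r = -259 / 1878.9454 ≈ -0.1378

-0.1378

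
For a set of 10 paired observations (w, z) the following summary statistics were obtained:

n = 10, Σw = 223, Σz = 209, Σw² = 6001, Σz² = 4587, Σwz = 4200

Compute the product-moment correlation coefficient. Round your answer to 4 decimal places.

-0.9711

r = (nΣwz − ΣwΣz) / √[(nΣw² − (Σw)²)(nΣz² − (Σz)²)]
Numerator: 10×4200 − 223×209 = -4607
Denominator: √[(60010 − 49729)(45870 − 43681)] = √[10281 × 2189] = 4743.9550
r = -4607 / 4743.9550 ≈ -0.9711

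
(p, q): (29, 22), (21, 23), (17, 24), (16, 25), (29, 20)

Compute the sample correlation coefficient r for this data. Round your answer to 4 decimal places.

n = 5, Σp = 112, Σq = 114, Σp² = 2668, Σq² = 2614, Σpq = 2509
nΣpq − ΣpΣq = 12545 − 12768 = -223
nΣp² − (Σp)² = 13340 − 12544 = 796; nΣq² − (Σq)² = 13070 − 12996 = 74
r = -223 / √(796 × 74) = -223 / 242.7015 ≈ -0.9188

-0.9188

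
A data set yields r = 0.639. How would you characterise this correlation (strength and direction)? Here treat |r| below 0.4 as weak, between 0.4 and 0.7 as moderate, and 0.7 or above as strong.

moderate positive

r = 0.639 > 0 so the relationship is positive.
|r| = 0.639, which falls in the moderate range.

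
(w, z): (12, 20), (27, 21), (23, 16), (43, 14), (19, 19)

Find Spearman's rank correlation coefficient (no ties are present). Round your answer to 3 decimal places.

-0.400

Rank w: 1, 4, 3, 5, 2
Rank z: 4, 5, 2, 1, 3
d = rank(w) − rank(z): -3, -1, 1, 4, -1; Σd² = 28
ρ = 1 − 6Σd² / [n(n²−1)] = 1 − 6×28 / (5×24) = 1 − 168/120 ≈ -0.400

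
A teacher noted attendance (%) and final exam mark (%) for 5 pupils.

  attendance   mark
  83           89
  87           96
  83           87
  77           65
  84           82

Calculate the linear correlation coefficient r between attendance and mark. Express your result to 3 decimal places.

n = 5, Σx = 414, Σy = 419, Σx² = 34332, Σy² = 35655, Σxy = 34853
nΣxy − ΣxΣy = 174265 − 173466 = 799
nΣx² − (Σx)² = 171660 − 171396 = 264; nΣy² − (Σy)² = 178275 − 175561 = 2714
r = 799 / √(264 × 2714) = 799 / 846.4609 ≈ 0.944

0.944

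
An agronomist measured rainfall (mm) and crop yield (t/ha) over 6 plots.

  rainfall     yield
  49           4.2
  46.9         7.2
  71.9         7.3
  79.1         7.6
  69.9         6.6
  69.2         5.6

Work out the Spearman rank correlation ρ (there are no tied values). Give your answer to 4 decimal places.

Rank rainfall: 2, 1, 5, 6, 4, 3
Rank yield: 1, 4, 5, 6, 3, 2
d = rank(rainfall) − rank(yield): 1, -3, 0, 0, 1, 1; Σd² = 12
ρ = 1 − 6Σd² / [n(n²−1)] = 1 − 6×12 / (6×35) = 1 − 72/210 ≈ 0.6571

0.6571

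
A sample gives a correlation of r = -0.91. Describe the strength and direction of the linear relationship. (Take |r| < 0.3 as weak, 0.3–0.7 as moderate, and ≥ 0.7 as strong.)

strong negative

r = -0.91 < 0 so the relationship is negative.
|r| = 0.91, which falls in the strong range.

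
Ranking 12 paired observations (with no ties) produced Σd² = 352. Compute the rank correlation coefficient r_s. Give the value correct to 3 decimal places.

ρ = 1 − 6Σd² / [n(n²−1)] = 1 − 6×352 / (12×143)
  = 1 − 2112/1716 = 1 − 1.2308 ≈ -0.231

-0.231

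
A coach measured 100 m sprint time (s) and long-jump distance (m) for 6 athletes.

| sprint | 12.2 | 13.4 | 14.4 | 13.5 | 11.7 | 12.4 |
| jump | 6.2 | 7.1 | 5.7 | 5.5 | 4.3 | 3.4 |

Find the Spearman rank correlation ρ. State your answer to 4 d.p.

0.2571

Rank sprint: 2, 4, 6, 5, 1, 3
Rank jump: 5, 6, 4, 3, 2, 1
d = rank(sprint) − rank(jump): -3, -2, 2, 2, -1, 2; Σd² = 26
ρ = 1 − 6Σd² / [n(n²−1)] = 1 − 6×26 / (6×35) = 1 − 156/210 ≈ 0.2571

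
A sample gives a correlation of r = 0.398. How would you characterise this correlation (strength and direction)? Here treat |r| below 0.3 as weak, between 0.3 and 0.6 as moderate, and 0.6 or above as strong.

r = 0.398 > 0 so the relationship is positive.
|r| = 0.398, which falls in the moderate range.

moderate positive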